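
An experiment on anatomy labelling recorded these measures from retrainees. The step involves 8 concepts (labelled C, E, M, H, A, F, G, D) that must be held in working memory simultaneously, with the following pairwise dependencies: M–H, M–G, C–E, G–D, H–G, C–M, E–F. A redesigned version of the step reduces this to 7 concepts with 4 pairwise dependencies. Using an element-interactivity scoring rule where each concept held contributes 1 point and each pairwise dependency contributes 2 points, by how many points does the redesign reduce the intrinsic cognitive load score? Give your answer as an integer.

Original: 8 × 1 + 7 × 2 = 8 + 14 = 22.
Redesigned: 7 × 1 + 4 × 2 = 7 + 8 = 15.
Reduction = 22 − 15 = 7.

7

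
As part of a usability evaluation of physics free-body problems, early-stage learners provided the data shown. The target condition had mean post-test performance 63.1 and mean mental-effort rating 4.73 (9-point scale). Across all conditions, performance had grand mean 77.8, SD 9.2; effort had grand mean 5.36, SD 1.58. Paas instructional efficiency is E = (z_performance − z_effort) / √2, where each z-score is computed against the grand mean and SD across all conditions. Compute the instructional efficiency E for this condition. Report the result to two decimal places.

-0.85

z_performance = (63.1 − 77.8) / 9.2 = -14.7000 / 9.2 = -1.5978.
z_effort = (4.73 − 5.36) / 1.58 = -0.6300 / 1.58 = -0.3987.
z_P − z_E = -1.5978 − (-0.3987) = -1.1991.
E = -1.1991 / √2 = -1.1991 / 1.41421 = -0.8479 ≈ -0.85.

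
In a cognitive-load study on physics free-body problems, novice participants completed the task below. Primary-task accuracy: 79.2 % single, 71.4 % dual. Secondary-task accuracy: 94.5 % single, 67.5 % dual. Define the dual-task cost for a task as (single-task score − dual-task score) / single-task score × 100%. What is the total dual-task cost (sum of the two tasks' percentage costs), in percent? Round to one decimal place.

38.4

Primary cost = (79.2 − 71.4) / 79.2 × 100% = 9.8485%.
Secondary cost = (94.5 − 67.5) / 94.5 × 100% = 28.5714%.
Total = 9.8485% + 28.5714% = 38.4199% ≈ 38.4%.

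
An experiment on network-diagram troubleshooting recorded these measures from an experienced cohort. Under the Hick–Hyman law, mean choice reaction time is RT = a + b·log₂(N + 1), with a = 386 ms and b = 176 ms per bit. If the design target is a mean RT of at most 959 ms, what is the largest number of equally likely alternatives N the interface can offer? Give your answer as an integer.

8

Set 386 + 176·log₂(N + 1) ≤ 959.
log₂(N + 1) ≤ (959 − 386) / 176 = 3.2557.
N + 1 ≤ 2^3.2557 = 9.5513.
N ≤ 8.5513, so the largest integer N is 8.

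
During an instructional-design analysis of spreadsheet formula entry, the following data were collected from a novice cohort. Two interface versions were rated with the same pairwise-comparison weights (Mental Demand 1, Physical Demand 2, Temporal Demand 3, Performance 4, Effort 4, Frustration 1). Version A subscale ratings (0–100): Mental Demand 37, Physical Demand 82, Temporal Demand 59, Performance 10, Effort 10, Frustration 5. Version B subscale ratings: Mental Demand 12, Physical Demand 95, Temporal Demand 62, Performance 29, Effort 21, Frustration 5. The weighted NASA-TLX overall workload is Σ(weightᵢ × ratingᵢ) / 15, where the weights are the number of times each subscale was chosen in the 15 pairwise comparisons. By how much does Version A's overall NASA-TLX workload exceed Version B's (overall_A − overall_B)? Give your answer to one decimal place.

Version A weighted sum = 1·37 + 2·82 + 3·59 + 4·10 + 4·10 + 1·5 = 37 + 164 + 177 + 40 + 40 + 5 = 463; overall_A = 463/15 = 30.8667.
Version B weighted sum = 1·12 + 2·95 + 3·62 + 4·29 + 4·21 + 1·5 = 12 + 190 + 186 + 116 + 84 + 5 = 593; overall_B = 593/15 = 39.5333.
Difference = 30.8667 − 39.5333 = -8.6666 ≈ -8.7.

-8.7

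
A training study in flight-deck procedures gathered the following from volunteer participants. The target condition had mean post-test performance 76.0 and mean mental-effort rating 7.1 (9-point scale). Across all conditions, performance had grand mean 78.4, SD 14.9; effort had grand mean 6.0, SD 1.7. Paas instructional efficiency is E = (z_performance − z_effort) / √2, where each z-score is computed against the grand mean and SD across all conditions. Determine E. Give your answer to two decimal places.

z_performance = (76.0 − 78.4) / 14.9 = -2.4000 / 14.9 = -0.1611.
z_effort = (7.1 − 6.0) / 1.7 = 1.1000 / 1.7 = 0.6471.
z_P − z_E = -0.1611 − 0.6471 = -0.8082.
E = -0.8082 / √2 = -0.8082 / 1.41421 = -0.5715 ≈ -0.57.

-0.57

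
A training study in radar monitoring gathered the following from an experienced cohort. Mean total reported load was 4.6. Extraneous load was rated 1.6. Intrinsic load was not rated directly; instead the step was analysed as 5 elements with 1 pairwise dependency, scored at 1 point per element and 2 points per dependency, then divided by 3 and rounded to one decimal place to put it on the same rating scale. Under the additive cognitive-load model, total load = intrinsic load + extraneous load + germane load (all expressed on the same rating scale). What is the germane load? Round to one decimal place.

0.7

Intrinsic (element-interactivity): (5 × 1 + 1 × 2) / 3 = 7 / 3 = 2.3333 → 2.3.
germane load = total − intrinsic − extraneous
             = 4.6 − 2.3 − 1.6 = 0.7.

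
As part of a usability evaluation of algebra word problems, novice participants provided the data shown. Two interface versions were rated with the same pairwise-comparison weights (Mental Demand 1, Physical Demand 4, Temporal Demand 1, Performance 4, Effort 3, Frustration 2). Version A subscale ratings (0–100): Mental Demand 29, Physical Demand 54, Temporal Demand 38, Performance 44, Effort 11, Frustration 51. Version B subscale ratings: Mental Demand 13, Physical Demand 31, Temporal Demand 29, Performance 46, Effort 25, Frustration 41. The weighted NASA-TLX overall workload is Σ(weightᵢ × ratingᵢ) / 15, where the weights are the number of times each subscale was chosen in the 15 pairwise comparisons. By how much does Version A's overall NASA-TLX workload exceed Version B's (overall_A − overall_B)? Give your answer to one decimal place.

5.8

Version A weighted sum = 1·29 + 4·54 + 1·38 + 4·44 + 3·11 + 2·51 = 29 + 216 + 38 + 176 + 33 + 102 = 594; overall_A = 594/15 = 39.6000.
Version B weighted sum = 1·13 + 4·31 + 1·29 + 4·46 + 3·25 + 2·41 = 13 + 124 + 29 + 184 + 75 + 82 = 507; overall_B = 507/15 = 33.8000.
Difference = 39.6000 − 33.8000 = 5.8000 ≈ 5.8.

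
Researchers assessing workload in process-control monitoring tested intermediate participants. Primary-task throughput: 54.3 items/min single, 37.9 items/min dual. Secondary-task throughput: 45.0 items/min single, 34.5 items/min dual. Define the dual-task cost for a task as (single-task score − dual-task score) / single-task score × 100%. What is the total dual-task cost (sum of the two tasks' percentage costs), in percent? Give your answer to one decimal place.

Primary cost = (54.3 − 37.9) / 54.3 × 100% = 30.2026%.
Secondary cost = (45.0 − 34.5) / 45.0 × 100% = 23.3333%.
Total = 30.2026% + 23.3333% = 53.5359% ≈ 53.5%.

53.5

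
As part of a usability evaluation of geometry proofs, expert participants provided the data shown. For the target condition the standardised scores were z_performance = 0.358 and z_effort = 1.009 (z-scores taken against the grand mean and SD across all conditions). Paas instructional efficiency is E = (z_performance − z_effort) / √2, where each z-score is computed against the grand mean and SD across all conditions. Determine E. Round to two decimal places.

-0.46

z_P − z_E = 0.358 − 1.009 = -0.6510.
E = -0.6510 / √2 = -0.6510 / 1.41421 = -0.4603 ≈ -0.46.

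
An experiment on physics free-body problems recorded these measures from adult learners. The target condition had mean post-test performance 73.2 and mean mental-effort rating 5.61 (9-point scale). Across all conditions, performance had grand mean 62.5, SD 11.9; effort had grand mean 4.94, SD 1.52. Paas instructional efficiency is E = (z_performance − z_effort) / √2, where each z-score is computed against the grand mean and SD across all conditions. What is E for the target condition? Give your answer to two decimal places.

0.32

z_performance = (73.2 − 62.5) / 11.9 = 10.7000 / 11.9 = 0.8992.
z_effort = (5.61 − 4.94) / 1.52 = 0.6700 / 1.52 = 0.4408.
z_P − z_E = 0.8992 − 0.4408 = 0.4584.
E = 0.4584 / √2 = 0.4584 / 1.41421 = 0.3241 ≈ 0.32.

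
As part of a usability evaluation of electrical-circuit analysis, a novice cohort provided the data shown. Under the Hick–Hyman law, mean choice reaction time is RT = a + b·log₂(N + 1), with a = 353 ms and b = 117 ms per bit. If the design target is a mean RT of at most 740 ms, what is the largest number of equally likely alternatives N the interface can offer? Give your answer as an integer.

Set 353 + 117·log₂(N + 1) ≤ 740.
log₂(N + 1) ≤ (740 − 353) / 117 = 3.3077.
N + 1 ≤ 2^3.3077 = 9.9019.
N ≤ 8.9019, so the largest integer N is 8.

8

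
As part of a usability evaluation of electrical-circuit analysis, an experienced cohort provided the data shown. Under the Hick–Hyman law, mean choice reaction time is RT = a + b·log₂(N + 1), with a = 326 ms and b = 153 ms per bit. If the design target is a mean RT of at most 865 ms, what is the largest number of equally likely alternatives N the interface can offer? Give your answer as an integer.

Set 326 + 153·log₂(N + 1) ≤ 865.
log₂(N + 1) ≤ (865 − 326) / 153 = 3.5229.
N + 1 ≤ 2^3.5229 = 11.4947.
N ≤ 10.4947, so the largest integer N is 10.

10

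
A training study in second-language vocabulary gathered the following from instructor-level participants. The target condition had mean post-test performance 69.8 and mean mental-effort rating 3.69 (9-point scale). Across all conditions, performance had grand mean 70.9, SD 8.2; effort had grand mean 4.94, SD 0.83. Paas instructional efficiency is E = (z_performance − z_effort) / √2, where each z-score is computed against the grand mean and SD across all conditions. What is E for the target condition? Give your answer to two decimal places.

0.97

z_performance = (69.8 − 70.9) / 8.2 = -1.1000 / 8.2 = -0.1341.
z_effort = (3.69 − 4.94) / 0.83 = -1.2500 / 0.83 = -1.5060.
z_P − z_E = -0.1341 − (-1.5060) = 1.3719.
E = 1.3719 / √2 = 1.3719 / 1.41421 = 0.9701 ≈ 0.97.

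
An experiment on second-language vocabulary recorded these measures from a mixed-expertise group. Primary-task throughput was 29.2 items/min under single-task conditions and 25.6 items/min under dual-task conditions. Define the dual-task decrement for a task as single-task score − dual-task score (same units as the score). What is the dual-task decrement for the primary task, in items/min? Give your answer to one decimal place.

Decrement = 29.2 − 25.6 = 3.6000 items/min ≈ 3.6 items/min.

3.6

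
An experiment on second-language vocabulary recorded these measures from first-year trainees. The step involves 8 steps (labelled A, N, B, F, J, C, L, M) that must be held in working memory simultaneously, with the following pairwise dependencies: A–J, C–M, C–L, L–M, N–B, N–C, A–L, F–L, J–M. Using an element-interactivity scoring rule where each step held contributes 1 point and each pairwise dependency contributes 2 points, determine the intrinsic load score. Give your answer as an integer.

Count of steps held simultaneously: 8.
Count of pairwise dependencies listed: 9.
Element contribution: 8 × 1 = 8.
Interaction contribution: 9 × 2 = 18.
Intrinsic load = 8 + 18 = 26.

26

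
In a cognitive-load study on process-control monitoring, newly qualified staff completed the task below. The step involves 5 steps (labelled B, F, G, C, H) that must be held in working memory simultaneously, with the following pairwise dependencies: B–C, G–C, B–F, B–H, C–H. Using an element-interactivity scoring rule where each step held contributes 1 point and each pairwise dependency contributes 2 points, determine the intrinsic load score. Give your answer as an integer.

Count of steps held simultaneously: 5.
Count of pairwise dependencies listed: 5.
Element contribution: 5 × 1 = 5.
Interaction contribution: 5 × 2 = 10.
Intrinsic load = 5 + 10 = 15.

15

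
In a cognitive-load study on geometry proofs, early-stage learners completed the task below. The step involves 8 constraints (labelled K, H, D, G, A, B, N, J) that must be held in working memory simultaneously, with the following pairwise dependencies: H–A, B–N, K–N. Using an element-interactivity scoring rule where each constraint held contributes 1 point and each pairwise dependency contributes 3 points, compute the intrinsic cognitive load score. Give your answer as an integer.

17

Count of constraints held simultaneously: 8.
Count of pairwise dependencies listed: 3.
Element contribution: 8 × 1 = 8.
Interaction contribution: 3 × 3 = 9.
Intrinsic load = 8 + 9 = 17.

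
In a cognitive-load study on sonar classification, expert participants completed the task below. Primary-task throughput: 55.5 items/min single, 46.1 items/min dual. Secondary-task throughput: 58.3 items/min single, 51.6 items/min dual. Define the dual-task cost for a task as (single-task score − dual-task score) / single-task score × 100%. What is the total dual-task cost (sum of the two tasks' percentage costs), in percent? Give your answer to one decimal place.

Primary cost = (55.5 − 46.1) / 55.5 × 100% = 16.9369%.
Secondary cost = (58.3 − 51.6) / 58.3 × 100% = 11.4923%.
Total = 16.9369% + 11.4923% = 28.4292% ≈ 28.4%.

28.4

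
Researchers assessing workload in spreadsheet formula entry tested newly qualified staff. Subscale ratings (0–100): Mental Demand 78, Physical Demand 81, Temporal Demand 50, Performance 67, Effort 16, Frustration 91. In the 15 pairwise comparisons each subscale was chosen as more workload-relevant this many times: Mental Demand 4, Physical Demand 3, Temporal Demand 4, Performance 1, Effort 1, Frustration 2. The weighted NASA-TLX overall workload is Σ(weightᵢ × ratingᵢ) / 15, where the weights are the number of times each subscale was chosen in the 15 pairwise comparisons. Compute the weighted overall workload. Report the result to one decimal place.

The tallies are the weights (they sum to 15).
Weighted sum = 4·78 + 3·81 + 4·50 + 1·67 + 1·16 + 2·91
            = 312 + 243 + 200 + 67 + 16 + 182 = 1020.
Overall workload = 1020 / 15 = 68.0000 ≈ 68.0.

68.0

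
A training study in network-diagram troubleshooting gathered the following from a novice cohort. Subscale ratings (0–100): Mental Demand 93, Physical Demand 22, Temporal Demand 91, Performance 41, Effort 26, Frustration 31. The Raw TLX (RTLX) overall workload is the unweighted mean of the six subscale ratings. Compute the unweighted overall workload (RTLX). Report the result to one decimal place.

Sum of ratings = 93 + 22 + 91 + 41 + 26 + 31 = 304.
RTLX = 304 / 6 = 50.6667 ≈ 50.7.

50.7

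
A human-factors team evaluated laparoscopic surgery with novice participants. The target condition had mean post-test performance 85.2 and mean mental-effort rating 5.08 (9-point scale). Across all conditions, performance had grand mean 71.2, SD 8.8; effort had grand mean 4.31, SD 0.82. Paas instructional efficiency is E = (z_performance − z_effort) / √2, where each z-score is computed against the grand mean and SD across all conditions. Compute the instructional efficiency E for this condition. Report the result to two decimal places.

0.46

z_performance = (85.2 − 71.2) / 8.8 = 14.0000 / 8.8 = 1.5909.
z_effort = (5.08 − 4.31) / 0.82 = 0.7700 / 0.82 = 0.9390.
z_P − z_E = 1.5909 − 0.9390 = 0.6519.
E = 0.6519 / √2 = 0.6519 / 1.41421 = 0.4610 ≈ 0.46.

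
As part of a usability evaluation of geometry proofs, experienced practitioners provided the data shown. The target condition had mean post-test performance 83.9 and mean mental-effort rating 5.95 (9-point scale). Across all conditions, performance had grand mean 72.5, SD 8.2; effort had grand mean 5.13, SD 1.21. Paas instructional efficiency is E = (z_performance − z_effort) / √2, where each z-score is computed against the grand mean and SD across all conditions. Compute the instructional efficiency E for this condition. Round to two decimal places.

0.50

z_performance = (83.9 − 72.5) / 8.2 = 11.4000 / 8.2 = 1.3902.
z_effort = (5.95 − 5.13) / 1.21 = 0.8200 / 1.21 = 0.6777.
z_P − z_E = 1.3902 − 0.6777 = 0.7125.
E = 0.7125 / √2 = 0.7125 / 1.41421 = 0.5038 ≈ 0.50.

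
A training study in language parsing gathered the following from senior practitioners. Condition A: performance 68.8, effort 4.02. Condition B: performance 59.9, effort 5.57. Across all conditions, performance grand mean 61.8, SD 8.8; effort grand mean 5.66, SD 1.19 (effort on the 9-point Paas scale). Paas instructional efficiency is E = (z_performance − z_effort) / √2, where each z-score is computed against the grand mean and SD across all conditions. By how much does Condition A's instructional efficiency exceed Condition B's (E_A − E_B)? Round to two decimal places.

Condition A: z_P = (68.8 − 61.8)/8.8 = 0.7955; z_E = (4.02 − 5.66)/1.19 = -1.3782; E_A = (0.7955 − (-1.3782))/√2 = 1.5370.
Condition B: z_P = (59.9 − 61.8)/8.8 = -0.2159; z_E = (5.57 − 5.66)/1.19 = -0.0756; E_B = (-0.2159 − (-0.0756))/√2 = -0.0992.
E_A − E_B = 1.5370 − (-0.0992) = 1.6362 ≈ 1.64.

1.64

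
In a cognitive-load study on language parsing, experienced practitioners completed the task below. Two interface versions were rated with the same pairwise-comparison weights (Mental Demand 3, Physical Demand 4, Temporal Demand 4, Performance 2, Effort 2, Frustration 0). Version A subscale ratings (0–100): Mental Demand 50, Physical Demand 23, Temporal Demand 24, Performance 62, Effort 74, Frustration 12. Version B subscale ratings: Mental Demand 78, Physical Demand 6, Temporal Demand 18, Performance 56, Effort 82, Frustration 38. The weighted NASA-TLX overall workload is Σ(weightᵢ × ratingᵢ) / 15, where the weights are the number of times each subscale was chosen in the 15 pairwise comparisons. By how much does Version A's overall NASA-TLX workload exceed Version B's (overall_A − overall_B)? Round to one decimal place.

Version A weighted sum = 3·50 + 4·23 + 4·24 + 2·62 + 2·74 + 0·12 = 150 + 92 + 96 + 124 + 148 + 0 = 610; overall_A = 610/15 = 40.6667.
Version B weighted sum = 3·78 + 4·6 + 4·18 + 2·56 + 2·82 + 0·38 = 234 + 24 + 72 + 112 + 164 + 0 = 606; overall_B = 606/15 = 40.4000.
Difference = 40.6667 − 40.4000 = 0.2667 ≈ 0.3.

0.3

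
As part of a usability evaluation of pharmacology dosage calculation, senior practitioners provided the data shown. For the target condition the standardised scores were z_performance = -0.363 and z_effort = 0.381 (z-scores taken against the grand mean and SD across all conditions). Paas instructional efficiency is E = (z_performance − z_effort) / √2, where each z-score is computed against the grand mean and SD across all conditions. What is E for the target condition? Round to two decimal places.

-0.53

z_P − z_E = -0.363 − 0.381 = -0.7440.
E = -0.7440 / √2 = -0.7440 / 1.41421 = -0.5261 ≈ -0.53.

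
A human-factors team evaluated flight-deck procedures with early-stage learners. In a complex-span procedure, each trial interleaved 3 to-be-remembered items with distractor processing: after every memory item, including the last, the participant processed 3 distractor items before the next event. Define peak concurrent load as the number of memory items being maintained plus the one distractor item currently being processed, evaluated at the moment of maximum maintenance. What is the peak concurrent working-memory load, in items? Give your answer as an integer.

4

Maintenance is greatest during the distractor(s) after memory item 3: all 3 memory items are being held.
One distractor item is concurrently being processed.
Peak concurrent load = 3 + 1 = 4 items.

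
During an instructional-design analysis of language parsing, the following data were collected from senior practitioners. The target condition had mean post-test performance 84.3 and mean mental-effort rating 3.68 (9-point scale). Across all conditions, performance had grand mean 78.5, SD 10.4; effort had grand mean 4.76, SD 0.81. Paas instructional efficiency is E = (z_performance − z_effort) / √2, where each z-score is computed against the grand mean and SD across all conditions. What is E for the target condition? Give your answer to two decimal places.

1.34

z_performance = (84.3 − 78.5) / 10.4 = 5.8000 / 10.4 = 0.5577.
z_effort = (3.68 − 4.76) / 0.81 = -1.0800 / 0.81 = -1.3333.
z_P − z_E = 0.5577 − (-1.3333) = 1.8910.
E = 1.8910 / √2 = 1.8910 / 1.41421 = 1.3371 ≈ 1.34.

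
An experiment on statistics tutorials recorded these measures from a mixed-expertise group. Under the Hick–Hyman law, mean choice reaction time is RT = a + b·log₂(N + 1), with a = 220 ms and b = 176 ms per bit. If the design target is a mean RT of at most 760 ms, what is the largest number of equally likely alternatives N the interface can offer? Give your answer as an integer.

7

Set 220 + 176·log₂(N + 1) ≤ 760.
log₂(N + 1) ≤ (760 − 220) / 176 = 3.0682.
N + 1 ≤ 2^3.0682 = 8.3873.
N ≤ 7.3873, so the largest integer N is 7.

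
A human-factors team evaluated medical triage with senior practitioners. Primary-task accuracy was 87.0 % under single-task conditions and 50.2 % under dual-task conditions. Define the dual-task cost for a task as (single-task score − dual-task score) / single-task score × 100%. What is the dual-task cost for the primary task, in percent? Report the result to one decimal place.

Cost = (87.0 − 50.2) / 87.0 × 100%
     = 36.8000 / 87.0 × 100% = 42.2989%.
≈ 42.3%.

42.3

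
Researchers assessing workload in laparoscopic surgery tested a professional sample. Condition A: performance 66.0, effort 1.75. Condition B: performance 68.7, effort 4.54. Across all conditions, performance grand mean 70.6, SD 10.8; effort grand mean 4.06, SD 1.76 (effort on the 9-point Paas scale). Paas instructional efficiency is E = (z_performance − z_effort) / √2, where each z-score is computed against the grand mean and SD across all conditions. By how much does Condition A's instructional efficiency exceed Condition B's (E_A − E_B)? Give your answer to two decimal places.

0.94

Condition A: z_P = (66.0 − 70.6)/10.8 = -0.4259; z_E = (1.75 − 4.06)/1.76 = -1.3125; E_A = (-0.4259 − (-1.3125))/√2 = 0.6269.
Condition B: z_P = (68.7 − 70.6)/10.8 = -0.1759; z_E = (4.54 − 4.06)/1.76 = 0.2727; E_B = (-0.1759 − 0.2727)/√2 = -0.3172.
E_A − E_B = 0.6269 − (-0.3172) = 0.9441 ≈ 0.94.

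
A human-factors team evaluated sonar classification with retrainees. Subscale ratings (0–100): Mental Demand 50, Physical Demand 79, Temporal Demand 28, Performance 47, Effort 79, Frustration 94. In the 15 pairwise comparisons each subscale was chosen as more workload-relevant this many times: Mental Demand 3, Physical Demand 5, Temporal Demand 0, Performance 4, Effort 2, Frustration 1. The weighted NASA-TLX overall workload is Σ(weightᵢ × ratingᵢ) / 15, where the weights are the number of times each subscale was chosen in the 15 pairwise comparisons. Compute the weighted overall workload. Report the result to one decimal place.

65.7

The tallies are the weights (they sum to 15).
Weighted sum = 3·50 + 5·79 + 0·28 + 4·47 + 2·79 + 1·94
            = 150 + 395 + 0 + 188 + 158 + 94 = 985.
Overall workload = 985 / 15 = 65.6667 ≈ 65.7.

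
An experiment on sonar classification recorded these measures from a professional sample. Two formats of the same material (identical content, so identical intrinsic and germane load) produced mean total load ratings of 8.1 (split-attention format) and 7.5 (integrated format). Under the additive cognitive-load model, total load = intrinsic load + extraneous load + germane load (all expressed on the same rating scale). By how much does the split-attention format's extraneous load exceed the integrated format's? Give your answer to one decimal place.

0.6

Intrinsic and germane load are equal across formats, so the difference in total load equals the difference in extraneous load.
Extraneous-load difference = 8.1 − 7.5 = 0.6.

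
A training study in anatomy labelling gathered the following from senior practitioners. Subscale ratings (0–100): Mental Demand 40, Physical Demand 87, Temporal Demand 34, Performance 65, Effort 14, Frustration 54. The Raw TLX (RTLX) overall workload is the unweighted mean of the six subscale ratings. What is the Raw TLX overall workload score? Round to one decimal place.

Sum of ratings = 40 + 87 + 34 + 65 + 14 + 54 = 294.
RTLX = 294 / 6 = 49.0000 ≈ 49.0.

49.0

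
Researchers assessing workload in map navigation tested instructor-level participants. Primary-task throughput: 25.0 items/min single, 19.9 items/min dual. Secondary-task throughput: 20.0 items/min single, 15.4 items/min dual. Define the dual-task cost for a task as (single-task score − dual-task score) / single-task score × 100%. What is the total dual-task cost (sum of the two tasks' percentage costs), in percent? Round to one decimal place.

43.4

Primary cost = (25.0 − 19.9) / 25.0 × 100% = 20.4000%.
Secondary cost = (20.0 − 15.4) / 20.0 × 100% = 23.0000%.
Total = 20.4000% + 23.0000% = 43.4000% ≈ 43.4%.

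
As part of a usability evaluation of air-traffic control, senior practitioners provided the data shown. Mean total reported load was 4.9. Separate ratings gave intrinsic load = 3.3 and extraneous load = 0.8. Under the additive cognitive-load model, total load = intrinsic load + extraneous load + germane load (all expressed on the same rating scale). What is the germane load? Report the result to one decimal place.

germane load = total − intrinsic − extraneous
             = 4.9 − 3.3 − 0.8 = 0.8.

0.8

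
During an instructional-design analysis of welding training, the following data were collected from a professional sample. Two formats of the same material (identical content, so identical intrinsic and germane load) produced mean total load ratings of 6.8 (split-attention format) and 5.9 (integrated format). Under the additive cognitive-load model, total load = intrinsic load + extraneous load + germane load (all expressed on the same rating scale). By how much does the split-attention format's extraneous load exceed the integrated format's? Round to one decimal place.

Intrinsic and germane load are equal across formats, so the difference in total load equals the difference in extraneous load.
Extraneous-load difference = 6.8 − 5.9 = 0.9.

0.9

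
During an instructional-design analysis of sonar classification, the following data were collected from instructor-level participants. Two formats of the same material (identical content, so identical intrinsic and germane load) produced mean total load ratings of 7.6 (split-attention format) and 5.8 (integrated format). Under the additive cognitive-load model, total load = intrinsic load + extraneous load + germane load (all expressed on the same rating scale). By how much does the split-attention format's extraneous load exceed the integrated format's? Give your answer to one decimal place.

1.8

Intrinsic and germane load are equal across formats, so the difference in total load equals the difference in extraneous load.
Extraneous-load difference = 7.6 − 5.8 = 1.8.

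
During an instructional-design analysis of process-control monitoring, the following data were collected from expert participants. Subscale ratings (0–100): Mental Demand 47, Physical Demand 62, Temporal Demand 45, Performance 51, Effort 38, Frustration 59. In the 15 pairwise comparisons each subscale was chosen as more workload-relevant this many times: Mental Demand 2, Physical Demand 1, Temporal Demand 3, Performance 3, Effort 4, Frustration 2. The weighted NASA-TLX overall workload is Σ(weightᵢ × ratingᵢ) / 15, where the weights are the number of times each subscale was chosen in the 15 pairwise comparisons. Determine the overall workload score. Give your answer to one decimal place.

The tallies are the weights (they sum to 15).
Weighted sum = 2·47 + 1·62 + 3·45 + 3·51 + 4·38 + 2·59
            = 94 + 62 + 135 + 153 + 152 + 118 = 714.
Overall workload = 714 / 15 = 47.6000 ≈ 47.6.

47.6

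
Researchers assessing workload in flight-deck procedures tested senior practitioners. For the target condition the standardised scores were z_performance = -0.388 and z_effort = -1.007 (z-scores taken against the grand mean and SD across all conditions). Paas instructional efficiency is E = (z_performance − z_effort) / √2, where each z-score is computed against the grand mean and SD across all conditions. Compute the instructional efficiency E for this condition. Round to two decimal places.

0.44

z_P − z_E = -0.388 − (-1.007) = 0.6190.
E = 0.6190 / √2 = 0.6190 / 1.41421 = 0.4377 ≈ 0.44.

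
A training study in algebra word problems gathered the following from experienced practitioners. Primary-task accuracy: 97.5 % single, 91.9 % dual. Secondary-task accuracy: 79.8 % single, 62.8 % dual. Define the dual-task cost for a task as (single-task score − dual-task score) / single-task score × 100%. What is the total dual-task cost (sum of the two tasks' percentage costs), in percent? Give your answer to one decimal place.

27.0

Primary cost = (97.5 − 91.9) / 97.5 × 100% = 5.7436%.
Secondary cost = (79.8 − 62.8) / 79.8 × 100% = 21.3033%.
Total = 5.7436% + 21.3033% = 27.0469% ≈ 27.0%.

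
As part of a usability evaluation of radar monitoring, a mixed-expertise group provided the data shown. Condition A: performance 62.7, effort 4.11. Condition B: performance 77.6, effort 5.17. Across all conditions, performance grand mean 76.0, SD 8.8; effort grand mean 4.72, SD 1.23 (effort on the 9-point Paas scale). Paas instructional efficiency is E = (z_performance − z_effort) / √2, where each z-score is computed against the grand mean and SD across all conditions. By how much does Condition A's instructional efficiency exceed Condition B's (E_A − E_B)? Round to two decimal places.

-0.59

Condition A: z_P = (62.7 − 76.0)/8.8 = -1.5114; z_E = (4.11 − 4.72)/1.23 = -0.4959; E_A = (-1.5114 − (-0.4959))/√2 = -0.7181.
Condition B: z_P = (77.6 − 76.0)/8.8 = 0.1818; z_E = (5.17 − 4.72)/1.23 = 0.3659; E_B = (0.1818 − 0.3659)/√2 = -0.1302.
E_A − E_B = -0.7181 − (-0.1302) = -0.5879 ≈ -0.59.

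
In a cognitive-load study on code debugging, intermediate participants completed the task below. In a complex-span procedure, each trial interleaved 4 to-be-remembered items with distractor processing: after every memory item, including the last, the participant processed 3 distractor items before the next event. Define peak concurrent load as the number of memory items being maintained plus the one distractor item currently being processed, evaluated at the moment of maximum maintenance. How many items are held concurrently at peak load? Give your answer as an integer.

5

Maintenance is greatest during the distractor(s) after memory item 4: all 4 memory items are being held.
One distractor item is concurrently being processed.
Peak concurrent load = 4 + 1 = 5 items.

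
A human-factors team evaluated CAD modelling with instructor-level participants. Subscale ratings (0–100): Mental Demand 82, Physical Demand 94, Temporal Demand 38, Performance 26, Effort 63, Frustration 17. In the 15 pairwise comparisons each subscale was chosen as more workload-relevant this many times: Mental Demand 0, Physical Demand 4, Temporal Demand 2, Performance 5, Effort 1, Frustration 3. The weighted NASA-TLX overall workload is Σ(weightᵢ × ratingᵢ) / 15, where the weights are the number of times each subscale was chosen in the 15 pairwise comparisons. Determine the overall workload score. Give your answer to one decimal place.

46.4

The tallies are the weights (they sum to 15).
Weighted sum = 0·82 + 4·94 + 2·38 + 5·26 + 1·63 + 3·17
            = 0 + 376 + 76 + 130 + 63 + 51 = 696.
Overall workload = 696 / 15 = 46.4000 ≈ 46.4.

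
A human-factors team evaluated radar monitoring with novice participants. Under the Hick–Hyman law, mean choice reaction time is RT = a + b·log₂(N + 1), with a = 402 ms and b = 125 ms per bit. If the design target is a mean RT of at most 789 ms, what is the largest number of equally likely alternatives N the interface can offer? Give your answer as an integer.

Set 402 + 125·log₂(N + 1) ≤ 789.
log₂(N + 1) ≤ (789 − 402) / 125 = 3.0960.
N + 1 ≤ 2^3.0960 = 8.5504.
N ≤ 7.5504, so the largest integer N is 7.

7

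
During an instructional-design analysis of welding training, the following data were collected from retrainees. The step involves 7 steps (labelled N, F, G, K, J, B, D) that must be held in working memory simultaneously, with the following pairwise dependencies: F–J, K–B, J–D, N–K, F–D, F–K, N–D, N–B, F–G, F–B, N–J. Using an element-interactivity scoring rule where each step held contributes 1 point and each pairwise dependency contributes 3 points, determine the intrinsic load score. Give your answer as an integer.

Count of steps held simultaneously: 7.
Count of pairwise dependencies listed: 11.
Element contribution: 7 × 1 = 7.
Interaction contribution: 11 × 3 = 33.
Intrinsic load = 7 + 33 = 40.

40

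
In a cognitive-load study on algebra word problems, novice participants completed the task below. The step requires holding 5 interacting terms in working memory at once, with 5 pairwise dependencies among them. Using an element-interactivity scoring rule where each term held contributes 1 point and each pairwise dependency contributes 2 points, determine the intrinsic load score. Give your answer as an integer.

15

Element contribution: 5 × 1 = 5.
Interaction contribution: 5 × 2 = 10.
Intrinsic load = 5 + 10 = 15.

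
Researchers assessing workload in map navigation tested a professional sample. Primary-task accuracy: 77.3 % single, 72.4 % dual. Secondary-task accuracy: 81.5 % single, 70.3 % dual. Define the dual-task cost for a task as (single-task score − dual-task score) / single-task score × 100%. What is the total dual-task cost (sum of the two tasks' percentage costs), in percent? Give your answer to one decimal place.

Primary cost = (77.3 − 72.4) / 77.3 × 100% = 6.3389%.
Secondary cost = (81.5 − 70.3) / 81.5 × 100% = 13.7423%.
Total = 6.3389% + 13.7423% = 20.0812% ≈ 20.1%.

20.1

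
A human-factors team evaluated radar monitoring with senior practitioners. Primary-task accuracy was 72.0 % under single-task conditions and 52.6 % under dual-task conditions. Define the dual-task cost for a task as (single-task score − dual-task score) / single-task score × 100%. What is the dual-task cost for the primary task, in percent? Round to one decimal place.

Cost = (72.0 − 52.6) / 72.0 × 100%
     = 19.4000 / 72.0 × 100% = 26.9444%.
≈ 26.9%.

26.9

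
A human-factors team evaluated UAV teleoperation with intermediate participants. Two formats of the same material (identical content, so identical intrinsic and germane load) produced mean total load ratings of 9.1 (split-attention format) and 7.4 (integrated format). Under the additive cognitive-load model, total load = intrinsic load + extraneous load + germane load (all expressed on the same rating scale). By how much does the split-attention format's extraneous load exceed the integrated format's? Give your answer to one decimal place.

Intrinsic and germane load are equal across formats, so the difference in total load equals the difference in extraneous load.
Extraneous-load difference = 9.1 − 7.4 = 1.7.

1.7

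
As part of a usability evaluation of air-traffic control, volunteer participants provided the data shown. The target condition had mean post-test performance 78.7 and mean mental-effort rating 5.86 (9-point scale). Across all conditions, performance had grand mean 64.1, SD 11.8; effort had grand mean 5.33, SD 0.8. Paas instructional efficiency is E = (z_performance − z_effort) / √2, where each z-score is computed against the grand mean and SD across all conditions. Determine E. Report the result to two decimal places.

z_performance = (78.7 − 64.1) / 11.8 = 14.6000 / 11.8 = 1.2373.
z_effort = (5.86 − 5.33) / 0.8 = 0.5300 / 0.8 = 0.6625.
z_P − z_E = 1.2373 − 0.6625 = 0.5748.
E = 0.5748 / √2 = 0.5748 / 1.41421 = 0.4064 ≈ 0.41.

0.41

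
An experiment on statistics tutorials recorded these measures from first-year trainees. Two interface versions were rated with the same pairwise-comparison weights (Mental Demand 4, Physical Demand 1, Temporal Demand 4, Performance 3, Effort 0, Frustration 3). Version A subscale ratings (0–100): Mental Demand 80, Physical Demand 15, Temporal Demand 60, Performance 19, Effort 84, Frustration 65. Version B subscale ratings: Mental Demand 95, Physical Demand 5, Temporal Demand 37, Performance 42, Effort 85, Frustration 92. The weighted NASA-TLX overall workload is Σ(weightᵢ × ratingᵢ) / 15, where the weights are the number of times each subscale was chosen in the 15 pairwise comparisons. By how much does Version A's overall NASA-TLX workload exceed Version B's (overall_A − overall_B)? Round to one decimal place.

Version A weighted sum = 4·80 + 1·15 + 4·60 + 3·19 + 0·84 + 3·65 = 320 + 15 + 240 + 57 + 0 + 195 = 827; overall_A = 827/15 = 55.1333.
Version B weighted sum = 4·95 + 1·5 + 4·37 + 3·42 + 0·85 + 3·92 = 380 + 5 + 148 + 126 + 0 + 276 = 935; overall_B = 935/15 = 62.3333.
Difference = 55.1333 − 62.3333 = -7.2000 ≈ -7.2.

-7.2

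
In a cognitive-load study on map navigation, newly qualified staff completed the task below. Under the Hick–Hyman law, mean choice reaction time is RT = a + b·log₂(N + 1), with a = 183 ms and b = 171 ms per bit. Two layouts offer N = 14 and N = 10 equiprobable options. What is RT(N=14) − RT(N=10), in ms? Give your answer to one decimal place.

RT(14) = 183 + 171·log₂(15) = 183 + 171·3.9069 = 851.0799 ms.
RT(10) = 183 + 171·log₂(11) = 183 + 171·3.4594 = 774.5574 ms.
Difference = 851.0799 − 774.5574 = 76.5225 ≈ 76.5 ms.

76.5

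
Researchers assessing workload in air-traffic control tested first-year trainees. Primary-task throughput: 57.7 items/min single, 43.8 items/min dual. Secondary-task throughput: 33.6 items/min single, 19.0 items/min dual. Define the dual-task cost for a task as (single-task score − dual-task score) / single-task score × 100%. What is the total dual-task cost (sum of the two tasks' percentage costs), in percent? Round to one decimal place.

67.5

Primary cost = (57.7 − 43.8) / 57.7 × 100% = 24.0901%.
Secondary cost = (33.6 − 19.0) / 33.6 × 100% = 43.4524%.
Total = 24.0901% + 43.4524% = 67.5425% ≈ 67.5%.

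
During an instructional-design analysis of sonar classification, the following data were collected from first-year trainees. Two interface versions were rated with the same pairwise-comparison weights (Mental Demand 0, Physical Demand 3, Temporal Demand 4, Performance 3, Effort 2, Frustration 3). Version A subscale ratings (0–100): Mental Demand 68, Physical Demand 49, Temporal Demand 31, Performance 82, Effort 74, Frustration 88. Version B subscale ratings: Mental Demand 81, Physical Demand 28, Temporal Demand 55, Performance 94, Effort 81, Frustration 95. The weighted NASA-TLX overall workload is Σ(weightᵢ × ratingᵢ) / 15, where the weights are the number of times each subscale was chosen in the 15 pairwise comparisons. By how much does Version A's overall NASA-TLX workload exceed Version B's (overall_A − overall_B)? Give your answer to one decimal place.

Version A weighted sum = 0·68 + 3·49 + 4·31 + 3·82 + 2·74 + 3·88 = 0 + 147 + 124 + 246 + 148 + 264 = 929; overall_A = 929/15 = 61.9333.
Version B weighted sum = 0·81 + 3·28 + 4·55 + 3·94 + 2·81 + 3·95 = 0 + 84 + 220 + 282 + 162 + 285 = 1033; overall_B = 1033/15 = 68.8667.
Difference = 61.9333 − 68.8667 = -6.9334 ≈ -6.9.

-6.9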